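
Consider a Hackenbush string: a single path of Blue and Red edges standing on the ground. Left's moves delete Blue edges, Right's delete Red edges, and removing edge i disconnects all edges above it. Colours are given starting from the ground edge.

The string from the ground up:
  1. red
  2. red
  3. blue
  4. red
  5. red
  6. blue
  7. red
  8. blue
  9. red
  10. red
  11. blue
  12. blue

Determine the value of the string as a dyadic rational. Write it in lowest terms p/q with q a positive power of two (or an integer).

-1881/1024

G(r) = { (no moves) | 0 } → -1
G(rr) = { (no moves) | -1,0 } → -2
G(rrb) = { -2 | -1,0 } → -3/2
G(rrbr) = { -2 | -3/2,-1,0 } → -7/4
G(rrbrr) = { -2 | -7/4,-3/2,-1,0 } → -15/8
G(rrbrrb) = { -2,-15/8 | -7/4,-3/2,-1,0 } → -29/16
G(rrbrrbr) = { -2,-15/8 | -29/16,-7/4,-3/2,-1,0 } → -59/32
G(rrbrrbrb) = { -2,-15/8,-59/32 | -29/16,-7/4,-3/2,-1,0 } → -117/64
G(rrbrrbrbr) = { -2,-15/8,-59/32 | -117/64,-29/16,-7/4,-3/2,-1,0 } → -235/128
G(rrbrrbrbrr) = { -2,-15/8,-59/32 | -235/128,-117/64,-29/16,-7/4,-3/2,-1,0 } → -471/256
G(rrbrrbrbrrb) = { -2,-15/8,-59/32,-471/256 | -235/128,-117/64,-29/16,-7/4,-3/2,-1,0 } → -941/512
G(rrbrrbrbrrbb) = { -2,-15/8,-59/32,-471/256,-941/512 | -235/128,-117/64,-29/16,-7/4,-3/2,-1,0 } → -1881/1024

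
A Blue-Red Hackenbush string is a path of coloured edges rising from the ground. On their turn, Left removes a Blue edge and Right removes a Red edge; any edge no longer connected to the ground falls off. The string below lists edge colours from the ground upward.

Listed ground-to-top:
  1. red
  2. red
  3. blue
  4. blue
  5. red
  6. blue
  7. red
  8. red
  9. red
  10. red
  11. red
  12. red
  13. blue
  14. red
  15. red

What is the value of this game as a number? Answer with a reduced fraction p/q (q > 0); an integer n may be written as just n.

g(r) = { ∅ | 0 } -> -1
g(rr) = { ∅ | -1; 0 } -> -2
g(rrb) = { -2 | -1; 0 } -> -3/2
g(rrbb) = { -2; -3/2 | -1; 0 } -> -5/4
g(rrbbr) = { -2; -3/2 | -5/4; -1; 0 } -> -11/8
g(rrbbrb) = { -2; -3/2; -11/8 | -5/4; -1; 0 } -> -21/16
g(rrbbrbr) = { -2; -3/2; -11/8 | -21/16; -5/4; -1; 0 } -> -43/32
g(rrbbrbrr) = { -2; -3/2; -11/8 | -43/32; -21/16; -5/4; -1; 0 } -> -87/64
g(rrbbrbrrr) = { -2; -3/2; -11/8 | -87/64; -43/32; -21/16; -5/4; -1; 0 } -> -175/128
g(rrbbrbrrrr) = { -2; -3/2; -11/8 | -175/128; -87/64; -43/32; -21/16; -5/4; -1; 0 } -> -351/256
g(rrbbrbrrrrr) = { -2; -3/2; -11/8 | -351/256; -175/128; -87/64; -43/32; -21/16; -5/4; -1; 0 } -> -703/512
g(rrbbrbrrrrrr) = { -2; -3/2; -11/8 | -703/512; -351/256; -175/128; -87/64; -43/32; -21/16; -5/4; -1; 0 } -> -1407/1024
g(rrbbrbrrrrrrb) = { -2; -3/2; -11/8; -1407/1024 | -703/512; -351/256; -175/128; -87/64; -43/32; -21/16; -5/4; -1; 0 } -> -2813/2048
g(rrbbrbrrrrrrbr) = { -2; -3/2; -11/8; -1407/1024 | -2813/2048; -703/512; -351/256; -175/128; -87/64; -43/32; -21/16; -5/4; -1; 0 } -> -5627/4096
g(rrbbrbrrrrrrbrr) = { -2; -3/2; -11/8; -1407/1024 | -5627/4096; -2813/2048; -703/512; -351/256; -175/128; -87/64; -43/32; -21/16; -5/4; -1; 0 } -> -11255/8192

-11255/8192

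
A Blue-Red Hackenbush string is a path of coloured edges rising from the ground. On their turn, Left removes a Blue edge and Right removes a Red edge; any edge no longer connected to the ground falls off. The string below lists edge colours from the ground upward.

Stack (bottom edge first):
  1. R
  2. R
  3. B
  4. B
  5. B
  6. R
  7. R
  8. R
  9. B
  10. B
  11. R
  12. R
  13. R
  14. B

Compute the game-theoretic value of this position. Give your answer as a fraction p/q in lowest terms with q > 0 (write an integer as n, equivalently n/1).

edge 1 of 14 (R): {  | 0 } = -1
edge 2 of 14 (R): {  | -1, 0 } = -2
edge 3 of 14 (B): { -2 | -1, 0 } = -3/2
edge 4 of 14 (B): { -2, -3/2 | -1, 0 } = -5/4
edge 5 of 14 (B): { -2, -3/2, -5/4 | -1, 0 } = -9/8
edge 6 of 14 (R): { -2, -3/2, -5/4 | -9/8, -1, 0 } = -19/16
edge 7 of 14 (R): { -2, -3/2, -5/4 | -19/16, -9/8, -1, 0 } = -39/32
edge 8 of 14 (R): { -2, -3/2, -5/4 | -39/32, -19/16, -9/8, -1, 0 } = -79/64
edge 9 of 14 (B): { -2, -3/2, -5/4, -79/64 | -39/32, -19/16, -9/8, -1, 0 } = -157/128
edge 10 of 14 (B): { -2, -3/2, -5/4, -79/64, -157/128 | -39/32, -19/16, -9/8, -1, 0 } = -313/256
edge 11 of 14 (R): { -2, -3/2, -5/4, -79/64, -157/128 | -313/256, -39/32, -19/16, -9/8, -1, 0 } = -627/512
edge 12 of 14 (R): { -2, -3/2, -5/4, -79/64, -157/128 | -627/512, -313/256, -39/32, -19/16, -9/8, -1, 0 } = -1255/1024
edge 13 of 14 (R): { -2, -3/2, -5/4, -79/64, -157/128 | -1255/1024, -627/512, -313/256, -39/32, -19/16, -9/8, -1, 0 } = -2511/2048
edge 14 of 14 (B): { -2, -3/2, -5/4, -79/64, -157/128, -2511/2048 | -1255/1024, -627/512, -313/256, -39/32, -19/16, -9/8, -1, 0 } = -5021/4096

-5021/4096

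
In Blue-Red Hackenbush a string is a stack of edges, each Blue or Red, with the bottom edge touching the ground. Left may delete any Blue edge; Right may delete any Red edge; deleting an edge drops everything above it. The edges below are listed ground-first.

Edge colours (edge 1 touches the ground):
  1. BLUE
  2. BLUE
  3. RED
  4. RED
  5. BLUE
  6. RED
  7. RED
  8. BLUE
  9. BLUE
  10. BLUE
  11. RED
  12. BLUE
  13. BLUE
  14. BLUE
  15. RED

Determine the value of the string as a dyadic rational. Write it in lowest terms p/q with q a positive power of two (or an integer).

Build v(s[:k]) for k = 1..15, string s = BLUE BLUE RED RED BLUE RED RED BLUE BLUE BLUE RED BLUE BLUE BLUE RED.
1 of 15 · B · max L 0 · min R +∞ = 1
2 of 15 · BB · max L 1 · min R +∞ = 2
3 of 15 · BBR · max L 1 · min R 2 = 3/2
4 of 15 · BBRR · max L 1 · min R 3/2 = 5/4
5 of 15 · BBRRB · max L 5/4 · min R 3/2 = 11/8
6 of 15 · BBRRBR · max L 5/4 · min R 11/8 = 21/16
7 of 15 · BBRRBRR · max L 5/4 · min R 21/16 = 41/32
8 of 15 · BBRRBRRB · max L 41/32 · min R 21/16 = 83/64
9 of 15 · BBRRBRRBB · max L 83/64 · min R 21/16 = 167/128
10 of 15 · BBRRBRRBBB · max L 167/128 · min R 21/16 = 335/256
11 of 15 · BBRRBRRBBBR · max L 167/128 · min R 335/256 = 669/512
12 of 15 · BBRRBRRBBBRB · max L 669/512 · min R 335/256 = 1339/1024
13 of 15 · BBRRBRRBBBRBB · max L 1339/1024 · min R 335/256 = 2679/2048
14 of 15 · BBRRBRRBBBRBBB · max L 2679/2048 · min R 335/256 = 5359/4096
15 of 15 · BBRRBRRBBBRBBBR · max L 2679/2048 · min R 5359/4096 = 10717/8192

10717/8192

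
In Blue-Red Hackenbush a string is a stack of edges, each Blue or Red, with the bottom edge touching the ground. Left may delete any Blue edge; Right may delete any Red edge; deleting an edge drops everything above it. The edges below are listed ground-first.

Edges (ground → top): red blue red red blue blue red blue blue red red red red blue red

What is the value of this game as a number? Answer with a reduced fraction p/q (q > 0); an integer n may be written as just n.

edge 1 of 15 (red): { none | 0 } so -1
edge 2 of 15 (blue): { -1 | 0 } so -1/2
edge 3 of 15 (red): { -1 | -1/2,0 } so -3/4
edge 4 of 15 (red): { -1 | -3/4,-1/2,0 } so -7/8
edge 5 of 15 (blue): { -1,-7/8 | -3/4,-1/2,0 } so -13/16
edge 6 of 15 (blue): { -1,-7/8,-13/16 | -3/4,-1/2,0 } so -25/32
edge 7 of 15 (red): { -1,-7/8,-13/16 | -25/32,-3/4,-1/2,0 } so -51/64
edge 8 of 15 (blue): { -1,-7/8,-13/16,-51/64 | -25/32,-3/4,-1/2,0 } so -101/128
edge 9 of 15 (blue): { -1,-7/8,-13/16,-51/64,-101/128 | -25/32,-3/4,-1/2,0 } so -201/256
edge 10 of 15 (red): { -1,-7/8,-13/16,-51/64,-101/128 | -201/256,-25/32,-3/4,-1/2,0 } so -403/512
edge 11 of 15 (red): { -1,-7/8,-13/16,-51/64,-101/128 | -403/512,-201/256,-25/32,-3/4,-1/2,0 } so -807/1024
edge 12 of 15 (red): { -1,-7/8,-13/16,-51/64,-101/128 | -807/1024,-403/512,-201/256,-25/32,-3/4,-1/2,0 } so -1615/2048
edge 13 of 15 (red): { -1,-7/8,-13/16,-51/64,-101/128 | -1615/2048,-807/1024,-403/512,-201/256,-25/32,-3/4,-1/2,0 } so -3231/4096
edge 14 of 15 (blue): { -1,-7/8,-13/16,-51/64,-101/128,-3231/4096 | -1615/2048,-807/1024,-403/512,-201/256,-25/32,-3/4,-1/2,0 } so -6461/8192
edge 15 of 15 (red): { -1,-7/8,-13/16,-51/64,-101/128,-3231/4096 | -6461/8192,-1615/2048,-807/1024,-403/512,-201/256,-25/32,-3/4,-1/2,0 } so -12923/16384

-12923/16384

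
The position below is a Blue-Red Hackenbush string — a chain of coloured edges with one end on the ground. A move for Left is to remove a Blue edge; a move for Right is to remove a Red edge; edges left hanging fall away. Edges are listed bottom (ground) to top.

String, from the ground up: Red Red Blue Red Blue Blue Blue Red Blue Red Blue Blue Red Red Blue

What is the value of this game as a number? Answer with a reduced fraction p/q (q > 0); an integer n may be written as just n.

Build v(s[:k]) for k = 1..15, string s = Red Red Blue Red Blue Blue Blue Red Blue Red Blue Blue Red Red Blue.
1 of 15 · R · max L −∞ · min R 0 = -1
2 of 15 · RR · max L −∞ · min R -1 = -2
3 of 15 · RRB · max L -2 · min R -1 = -3/2
4 of 15 · RRBR · max L -2 · min R -3/2 = -7/4
5 of 15 · RRBRB · max L -7/4 · min R -3/2 = -13/8
6 of 15 · RRBRBB · max L -13/8 · min R -3/2 = -25/16
7 of 15 · RRBRBBB · max L -25/16 · min R -3/2 = -49/32
8 of 15 · RRBRBBBR · max L -25/16 · min R -49/32 = -99/64
9 of 15 · RRBRBBBRB · max L -99/64 · min R -49/32 = -197/128
10 of 15 · RRBRBBBRBR · max L -99/64 · min R -197/128 = -395/256
11 of 15 · RRBRBBBRBRB · max L -395/256 · min R -197/128 = -789/512
12 of 15 · RRBRBBBRBRBB · max L -789/512 · min R -197/128 = -1577/1024
13 of 15 · RRBRBBBRBRBBR · max L -789/512 · min R -1577/1024 = -3155/2048
14 of 15 · RRBRBBBRBRBBRR · max L -789/512 · min R -3155/2048 = -6311/4096
15 of 15 · RRBRBBBRBRBBRRB · max L -6311/4096 · min R -3155/2048 = -12621/8192

-12621/8192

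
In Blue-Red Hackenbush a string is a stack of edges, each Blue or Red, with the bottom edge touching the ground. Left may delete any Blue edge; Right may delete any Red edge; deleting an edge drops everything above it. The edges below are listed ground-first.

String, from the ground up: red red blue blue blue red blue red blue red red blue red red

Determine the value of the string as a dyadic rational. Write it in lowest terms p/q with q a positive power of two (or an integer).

1 of 14 · r · max L −∞ · min R 0 → -1
2 of 14 · rr · max L −∞ · min R -1 → -2
3 of 14 · rrb · max L -2 · min R -1 → -3/2
4 of 14 · rrbb · max L -3/2 · min R -1 → -5/4
5 of 14 · rrbbb · max L -5/4 · min R -1 → -9/8
6 of 14 · rrbbbr · max L -5/4 · min R -9/8 → -19/16
7 of 14 · rrbbbrb · max L -19/16 · min R -9/8 → -37/32
8 of 14 · rrbbbrbr · max L -19/16 · min R -37/32 → -75/64
9 of 14 · rrbbbrbrb · max L -75/64 · min R -37/32 → -149/128
10 of 14 · rrbbbrbrbr · max L -75/64 · min R -149/128 → -299/256
11 of 14 · rrbbbrbrbrr · max L -75/64 · min R -299/256 → -599/512
12 of 14 · rrbbbrbrbrrb · max L -599/512 · min R -299/256 → -1197/1024
13 of 14 · rrbbbrbrbrrbr · max L -599/512 · min R -1197/1024 → -2395/2048
14 of 14 · rrbbbrbrbrrbrr · max L -599/512 · min R -2395/2048 → -4791/4096

-4791/4096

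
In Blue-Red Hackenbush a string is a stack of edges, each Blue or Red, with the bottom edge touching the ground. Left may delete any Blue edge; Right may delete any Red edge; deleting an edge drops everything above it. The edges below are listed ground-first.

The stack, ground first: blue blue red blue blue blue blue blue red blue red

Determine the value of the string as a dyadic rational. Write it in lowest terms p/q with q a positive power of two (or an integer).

1 of 11 · b · max L 0 · min R +∞ ⇒ 1
2 of 11 · bb · max L 1 · min R +∞ ⇒ 2
3 of 11 · bbr · max L 1 · min R 2 ⇒ 3/2
4 of 11 · bbrb · max L 3/2 · min R 2 ⇒ 7/4
5 of 11 · bbrbb · max L 7/4 · min R 2 ⇒ 15/8
6 of 11 · bbrbbb · max L 15/8 · min R 2 ⇒ 31/16
7 of 11 · bbrbbbb · max L 31/16 · min R 2 ⇒ 63/32
8 of 11 · bbrbbbbb · max L 63/32 · min R 2 ⇒ 127/64
9 of 11 · bbrbbbbbr · max L 63/32 · min R 127/64 ⇒ 253/128
10 of 11 · bbrbbbbbrb · max L 253/128 · min R 127/64 ⇒ 507/256
11 of 11 · bbrbbbbbrbr · max L 253/128 · min R 507/256 ⇒ 1013/512

1013/512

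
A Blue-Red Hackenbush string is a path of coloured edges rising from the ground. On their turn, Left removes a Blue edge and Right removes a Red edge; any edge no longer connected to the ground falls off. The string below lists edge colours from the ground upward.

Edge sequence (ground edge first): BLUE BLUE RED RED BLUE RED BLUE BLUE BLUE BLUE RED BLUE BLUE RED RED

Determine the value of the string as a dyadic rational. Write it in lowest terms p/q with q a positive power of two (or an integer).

11225/8192

value_1 [B]  L=[0]  R=[none]  -> 1
value_2 [BB]  L=[0; 1]  R=[none]  -> 2
value_3 [BBR]  L=[0; 1]  R=[2]  -> 3/2
value_4 [BBRR]  L=[0; 1]  R=[3/2; 2]  -> 5/4
value_5 [BBRRB]  L=[0; 1; 5/4]  R=[3/2; 2]  -> 11/8
value_6 [BBRRBR]  L=[0; 1; 5/4]  R=[11/8; 3/2; 2]  -> 21/16
value_7 [BBRRBRB]  L=[0; 1; 5/4; 21/16]  R=[11/8; 3/2; 2]  -> 43/32
value_8 [BBRRBRBB]  L=[0; 1; 5/4; 21/16; 43/32]  R=[11/8; 3/2; 2]  -> 87/64
value_9 [BBRRBRBBB]  L=[0; 1; 5/4; 21/16; 43/32; 87/64]  R=[11/8; 3/2; 2]  -> 175/128
value_10 [BBRRBRBBBB]  L=[0; 1; 5/4; 21/16; 43/32; 87/64; 175/128]  R=[11/8; 3/2; 2]  -> 351/256
value_11 [BBRRBRBBBBR]  L=[0; 1; 5/4; 21/16; 43/32; 87/64; 175/128]  R=[351/256; 11/8; 3/2; 2]  -> 701/512
value_12 [BBRRBRBBBBRB]  L=[0; 1; 5/4; 21/16; 43/32; 87/64; 175/128; 701/512]  R=[351/256; 11/8; 3/2; 2]  -> 1403/1024
value_13 [BBRRBRBBBBRBB]  L=[0; 1; 5/4; 21/16; 43/32; 87/64; 175/128; 701/512; 1403/1024]  R=[351/256; 11/8; 3/2; 2]  -> 2807/2048
value_14 [BBRRBRBBBBRBBR]  L=[0; 1; 5/4; 21/16; 43/32; 87/64; 175/128; 701/512; 1403/1024]  R=[2807/2048; 351/256; 11/8; 3/2; 2]  -> 5613/4096
value_15 [BBRRBRBBBBRBBRR]  L=[0; 1; 5/4; 21/16; 43/32; 87/64; 175/128; 701/512; 1403/1024]  R=[5613/4096; 2807/2048; 351/256; 11/8; 3/2; 2]  -> 11225/8192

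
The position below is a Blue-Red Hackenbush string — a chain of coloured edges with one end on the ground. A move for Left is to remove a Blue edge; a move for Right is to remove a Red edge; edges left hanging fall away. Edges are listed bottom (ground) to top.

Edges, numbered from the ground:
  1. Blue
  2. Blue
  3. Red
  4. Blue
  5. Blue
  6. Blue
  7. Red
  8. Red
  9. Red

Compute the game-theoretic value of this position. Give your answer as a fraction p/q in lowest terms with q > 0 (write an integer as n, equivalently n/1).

B: Left { 0 }, Right { (no moves) } — simplest 1
BB: Left { 0,1 }, Right { (no moves) } — simplest 2
BBR: Left { 0,1 }, Right { 2 } — simplest 3/2
BBRB: Left { 0,1,3/2 }, Right { 2 } — simplest 7/4
BBRBB: Left { 0,1,3/2,7/4 }, Right { 2 } — simplest 15/8
BBRBBB: Left { 0,1,3/2,7/4,15/8 }, Right { 2 } — simplest 31/16
BBRBBBR: Left { 0,1,3/2,7/4,15/8 }, Right { 31/16,2 } — simplest 61/32
BBRBBBRR: Left { 0,1,3/2,7/4,15/8 }, Right { 61/32,31/16,2 } — simplest 121/64
BBRBBBRRR: Left { 0,1,3/2,7/4,15/8 }, Right { 121/64,61/32,31/16,2 } — simplest 241/128

241/128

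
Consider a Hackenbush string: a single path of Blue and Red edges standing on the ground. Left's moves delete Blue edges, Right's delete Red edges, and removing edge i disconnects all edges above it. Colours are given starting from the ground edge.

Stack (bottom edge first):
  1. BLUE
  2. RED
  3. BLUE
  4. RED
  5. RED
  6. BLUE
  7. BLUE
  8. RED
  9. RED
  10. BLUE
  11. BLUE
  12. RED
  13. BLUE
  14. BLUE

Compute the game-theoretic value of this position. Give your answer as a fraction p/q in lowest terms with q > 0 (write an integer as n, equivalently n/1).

4919/8192

edge 1 of 14 (BLUE): { 0 | none } → 1
edge 2 of 14 (RED): { 0 | 1 } → 1/2
edge 3 of 14 (BLUE): { 0; 1/2 | 1 } → 3/4
edge 4 of 14 (RED): { 0; 1/2 | 3/4; 1 } → 5/8
edge 5 of 14 (RED): { 0; 1/2 | 5/8; 3/4; 1 } → 9/16
edge 6 of 14 (BLUE): { 0; 1/2; 9/16 | 5/8; 3/4; 1 } → 19/32
edge 7 of 14 (BLUE): { 0; 1/2; 9/16; 19/32 | 5/8; 3/4; 1 } → 39/64
edge 8 of 14 (RED): { 0; 1/2; 9/16; 19/32 | 39/64; 5/8; 3/4; 1 } → 77/128
edge 9 of 14 (RED): { 0; 1/2; 9/16; 19/32 | 77/128; 39/64; 5/8; 3/4; 1 } → 153/256
edge 10 of 14 (BLUE): { 0; 1/2; 9/16; 19/32; 153/256 | 77/128; 39/64; 5/8; 3/4; 1 } → 307/512
edge 11 of 14 (BLUE): { 0; 1/2; 9/16; 19/32; 153/256; 307/512 | 77/128; 39/64; 5/8; 3/4; 1 } → 615/1024
edge 12 of 14 (RED): { 0; 1/2; 9/16; 19/32; 153/256; 307/512 | 615/1024; 77/128; 39/64; 5/8; 3/4; 1 } → 1229/2048
edge 13 of 14 (BLUE): { 0; 1/2; 9/16; 19/32; 153/256; 307/512; 1229/2048 | 615/1024; 77/128; 39/64; 5/8; 3/4; 1 } → 2459/4096
edge 14 of 14 (BLUE): { 0; 1/2; 9/16; 19/32; 153/256; 307/512; 1229/2048; 2459/4096 | 615/1024; 77/128; 39/64; 5/8; 3/4; 1 } → 4919/8192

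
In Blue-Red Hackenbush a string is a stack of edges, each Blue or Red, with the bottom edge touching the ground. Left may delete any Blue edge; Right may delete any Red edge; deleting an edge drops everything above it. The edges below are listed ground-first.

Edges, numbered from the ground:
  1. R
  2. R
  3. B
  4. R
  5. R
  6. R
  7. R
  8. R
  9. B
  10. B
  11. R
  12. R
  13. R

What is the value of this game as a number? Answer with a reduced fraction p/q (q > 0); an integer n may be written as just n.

-4047/2048

g_1 [R]  L=[]  R=[0]  = -1
g_2 [RR]  L=[]  R=[-1 0]  = -2
g_3 [RRB]  L=[-2]  R=[-1 0]  = -3/2
g_4 [RRBR]  L=[-2]  R=[-3/2 -1 0]  = -7/4
g_5 [RRBRR]  L=[-2]  R=[-7/4 -3/2 -1 0]  = -15/8
g_6 [RRBRRR]  L=[-2]  R=[-15/8 -7/4 -3/2 -1 0]  = -31/16
g_7 [RRBRRRR]  L=[-2]  R=[-31/16 -15/8 -7/4 -3/2 -1 0]  = -63/32
g_8 [RRBRRRRR]  L=[-2]  R=[-63/32 -31/16 -15/8 -7/4 -3/2 -1 0]  = -127/64
g_9 [RRBRRRRRB]  L=[-2 -127/64]  R=[-63/32 -31/16 -15/8 -7/4 -3/2 -1 0]  = -253/128
g_10 [RRBRRRRRBB]  L=[-2 -127/64 -253/128]  R=[-63/32 -31/16 -15/8 -7/4 -3/2 -1 0]  = -505/256
g_11 [RRBRRRRRBBR]  L=[-2 -127/64 -253/128]  R=[-505/256 -63/32 -31/16 -15/8 -7/4 -3/2 -1 0]  = -1011/512
g_12 [RRBRRRRRBBRR]  L=[-2 -127/64 -253/128]  R=[-1011/512 -505/256 -63/32 -31/16 -15/8 -7/4 -3/2 -1 0]  = -2023/1024
g_13 [RRBRRRRRBBRRR]  L=[-2 -127/64 -253/128]  R=[-2023/1024 -1011/512 -505/256 -63/32 -31/16 -15/8 -7/4 -3/2 -1 0]  = -4047/2048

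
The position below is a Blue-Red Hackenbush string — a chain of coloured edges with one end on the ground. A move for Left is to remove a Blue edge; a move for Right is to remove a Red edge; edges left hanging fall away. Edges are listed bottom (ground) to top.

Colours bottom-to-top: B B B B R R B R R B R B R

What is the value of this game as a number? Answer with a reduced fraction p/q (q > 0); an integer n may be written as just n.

Prefix values for B B B B R R B R R B R B R via {L|R} + simplicity:
B: Left { 0 }, Right { none } gives simplest 1
BB: Left { 0; 1 }, Right { none } gives simplest 2
BBB: Left { 0; 1; 2 }, Right { none } gives simplest 3
BBBB: Left { 0; 1; 2; 3 }, Right { none } gives simplest 4
BBBBR: Left { 0; 1; 2; 3 }, Right { 4 } gives simplest 7/2
BBBBRR: Left { 0; 1; 2; 3 }, Right { 7/2; 4 } gives simplest 13/4
BBBBRRB: Left { 0; 1; 2; 3; 13/4 }, Right { 7/2; 4 } gives simplest 27/8
BBBBRRBR: Left { 0; 1; 2; 3; 13/4 }, Right { 27/8; 7/2; 4 } gives simplest 53/16
BBBBRRBRR: Left { 0; 1; 2; 3; 13/4 }, Right { 53/16; 27/8; 7/2; 4 } gives simplest 105/32
BBBBRRBRRB: Left { 0; 1; 2; 3; 13/4; 105/32 }, Right { 53/16; 27/8; 7/2; 4 } gives simplest 211/64
BBBBRRBRRBR: Left { 0; 1; 2; 3; 13/4; 105/32 }, Right { 211/64; 53/16; 27/8; 7/2; 4 } gives simplest 421/128
BBBBRRBRRBRB: Left { 0; 1; 2; 3; 13/4; 105/32; 421/128 }, Right { 211/64; 53/16; 27/8; 7/2; 4 } gives simplest 843/256
BBBBRRBRRBRBR: Left { 0; 1; 2; 3; 13/4; 105/32; 421/128 }, Right { 843/256; 211/64; 53/16; 27/8; 7/2; 4 } gives simplest 1685/512

1685/512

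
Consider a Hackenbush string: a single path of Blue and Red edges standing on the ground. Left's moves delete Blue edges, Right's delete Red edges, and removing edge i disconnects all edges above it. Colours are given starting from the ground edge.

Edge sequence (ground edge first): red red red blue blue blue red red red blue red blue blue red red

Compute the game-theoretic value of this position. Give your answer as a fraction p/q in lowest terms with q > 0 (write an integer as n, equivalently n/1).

Build g(s[:k]) for k = 1..15, string s = red red red blue blue blue red red red blue red blue blue red red.
g(r) = { · | 0 } — -1
g(rr) = { · | -1 0 } — -2
g(rrr) = { · | -2 -1 0 } — -3
g(rrrb) = { -3 | -2 -1 0 } — -5/2
g(rrrbb) = { -3 -5/2 | -2 -1 0 } — -9/4
g(rrrbbb) = { -3 -5/2 -9/4 | -2 -1 0 } — -17/8
g(rrrbbbr) = { -3 -5/2 -9/4 | -17/8 -2 -1 0 } — -35/16
g(rrrbbbrr) = { -3 -5/2 -9/4 | -35/16 -17/8 -2 -1 0 } — -71/32
g(rrrbbbrrr) = { -3 -5/2 -9/4 | -71/32 -35/16 -17/8 -2 -1 0 } — -143/64
g(rrrbbbrrrb) = { -3 -5/2 -9/4 -143/64 | -71/32 -35/16 -17/8 -2 -1 0 } — -285/128
g(rrrbbbrrrbr) = { -3 -5/2 -9/4 -143/64 | -285/128 -71/32 -35/16 -17/8 -2 -1 0 } — -571/256
g(rrrbbbrrrbrb) = { -3 -5/2 -9/4 -143/64 -571/256 | -285/128 -71/32 -35/16 -17/8 -2 -1 0 } — -1141/512
g(rrrbbbrrrbrbb) = { -3 -5/2 -9/4 -143/64 -571/256 -1141/512 | -285/128 -71/32 -35/16 -17/8 -2 -1 0 } — -2281/1024
g(rrrbbbrrrbrbbr) = { -3 -5/2 -9/4 -143/64 -571/256 -1141/512 | -2281/1024 -285/128 -71/32 -35/16 -17/8 -2 -1 0 } — -4563/2048
g(rrrbbbrrrbrbbrr) = { -3 -5/2 -9/4 -143/64 -571/256 -1141/512 | -4563/2048 -2281/1024 -285/128 -71/32 -35/16 -17/8 -2 -1 0 } — -9127/4096

-9127/4096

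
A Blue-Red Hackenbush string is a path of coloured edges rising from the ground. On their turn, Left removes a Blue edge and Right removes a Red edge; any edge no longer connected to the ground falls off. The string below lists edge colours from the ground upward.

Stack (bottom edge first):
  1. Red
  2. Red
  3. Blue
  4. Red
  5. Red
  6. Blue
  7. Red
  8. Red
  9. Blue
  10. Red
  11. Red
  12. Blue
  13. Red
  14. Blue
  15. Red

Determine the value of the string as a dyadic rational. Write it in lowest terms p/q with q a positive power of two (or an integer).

step 1: add Red to get R; options L={ none } R={ 0 } => -1
step 2: add Red to get RR; options L={ none } R={ -1; 0 } => -2
step 3: add Blue to get RRB; options L={ -2 } R={ -1; 0 } => -3/2
step 4: add Red to get RRBR; options L={ -2 } R={ -3/2; -1; 0 } => -7/4
step 5: add Red to get RRBRR; options L={ -2 } R={ -7/4; -3/2; -1; 0 } => -15/8
step 6: add Blue to get RRBRRB; options L={ -2; -15/8 } R={ -7/4; -3/2; -1; 0 } => -29/16
step 7: add Red to get RRBRRBR; options L={ -2; -15/8 } R={ -29/16; -7/4; -3/2; -1; 0 } => -59/32
step 8: add Red to get RRBRRBRR; options L={ -2; -15/8 } R={ -59/32; -29/16; -7/4; -3/2; -1; 0 } => -119/64
step 9: add Blue to get RRBRRBRRB; options L={ -2; -15/8; -119/64 } R={ -59/32; -29/16; -7/4; -3/2; -1; 0 } => -237/128
step 10: add Red to get RRBRRBRRBR; options L={ -2; -15/8; -119/64 } R={ -237/128; -59/32; -29/16; -7/4; -3/2; -1; 0 } => -475/256
step 11: add Red to get RRBRRBRRBRR; options L={ -2; -15/8; -119/64 } R={ -475/256; -237/128; -59/32; -29/16; -7/4; -3/2; -1; 0 } => -951/512
step 12: add Blue to get RRBRRBRRBRRB; options L={ -2; -15/8; -119/64; -951/512 } R={ -475/256; -237/128; -59/32; -29/16; -7/4; -3/2; -1; 0 } => -1901/1024
step 13: add Red to get RRBRRBRRBRRBR; options L={ -2; -15/8; -119/64; -951/512 } R={ -1901/1024; -475/256; -237/128; -59/32; -29/16; -7/4; -3/2; -1; 0 } => -3803/2048
step 14: add Blue to get RRBRRBRRBRRBRB; options L={ -2; -15/8; -119/64; -951/512; -3803/2048 } R={ -1901/1024; -475/256; -237/128; -59/32; -29/16; -7/4; -3/2; -1; 0 } => -7605/4096
step 15: add Red to get RRBRRBRRBRRBRBR; options L={ -2; -15/8; -119/64; -951/512; -3803/2048 } R={ -7605/4096; -1901/1024; -475/256; -237/128; -59/32; -29/16; -7/4; -3/2; -1; 0 } => -15211/8192

-15211/8192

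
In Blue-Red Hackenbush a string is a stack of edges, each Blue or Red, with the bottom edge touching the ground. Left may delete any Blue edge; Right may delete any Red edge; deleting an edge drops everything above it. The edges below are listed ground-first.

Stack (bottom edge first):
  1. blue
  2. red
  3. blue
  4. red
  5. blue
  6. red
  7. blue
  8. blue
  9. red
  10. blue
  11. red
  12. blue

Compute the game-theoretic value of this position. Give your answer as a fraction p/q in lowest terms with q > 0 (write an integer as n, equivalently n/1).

value(b) = { 0 | (no moves) } ⇒ 1
value(br) = { 0 | 1 } ⇒ 1/2
value(brb) = { 0 1/2 | 1 } ⇒ 3/4
value(brbr) = { 0 1/2 | 3/4 1 } ⇒ 5/8
value(brbrb) = { 0 1/2 5/8 | 3/4 1 } ⇒ 11/16
value(brbrbr) = { 0 1/2 5/8 | 11/16 3/4 1 } ⇒ 21/32
value(brbrbrb) = { 0 1/2 5/8 21/32 | 11/16 3/4 1 } ⇒ 43/64
value(brbrbrbb) = { 0 1/2 5/8 21/32 43/64 | 11/16 3/4 1 } ⇒ 87/128
value(brbrbrbbr) = { 0 1/2 5/8 21/32 43/64 | 87/128 11/16 3/4 1 } ⇒ 173/256
value(brbrbrbbrb) = { 0 1/2 5/8 21/32 43/64 173/256 | 87/128 11/16 3/4 1 } ⇒ 347/512
value(brbrbrbbrbr) = { 0 1/2 5/8 21/32 43/64 173/256 | 347/512 87/128 11/16 3/4 1 } ⇒ 693/1024
value(brbrbrbbrbrb) = { 0 1/2 5/8 21/32 43/64 173/256 693/1024 | 347/512 87/128 11/16 3/4 1 } ⇒ 1387/2048

1387/2048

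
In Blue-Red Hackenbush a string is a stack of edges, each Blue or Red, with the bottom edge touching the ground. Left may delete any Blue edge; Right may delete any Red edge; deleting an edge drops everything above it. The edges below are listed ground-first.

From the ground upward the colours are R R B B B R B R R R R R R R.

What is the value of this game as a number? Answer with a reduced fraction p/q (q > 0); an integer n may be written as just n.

R: Left { none }, Right { 0 } -> simplest -1
RR: Left { none }, Right { -1, 0 } -> simplest -2
RRB: Left { -2 }, Right { -1, 0 } -> simplest -3/2
RRBB: Left { -2, -3/2 }, Right { -1, 0 } -> simplest -5/4
RRBBB: Left { -2, -3/2, -5/4 }, Right { -1, 0 } -> simplest -9/8
RRBBBR: Left { -2, -3/2, -5/4 }, Right { -9/8, -1, 0 } -> simplest -19/16
RRBBBRB: Left { -2, -3/2, -5/4, -19/16 }, Right { -9/8, -1, 0 } -> simplest -37/32
RRBBBRBR: Left { -2, -3/2, -5/4, -19/16 }, Right { -37/32, -9/8, -1, 0 } -> simplest -75/64
RRBBBRBRR: Left { -2, -3/2, -5/4, -19/16 }, Right { -75/64, -37/32, -9/8, -1, 0 } -> simplest -151/128
RRBBBRBRRR: Left { -2, -3/2, -5/4, -19/16 }, Right { -151/128, -75/64, -37/32, -9/8, -1, 0 } -> simplest -303/256
RRBBBRBRRRR: Left { -2, -3/2, -5/4, -19/16 }, Right { -303/256, -151/128, -75/64, -37/32, -9/8, -1, 0 } -> simplest -607/512
RRBBBRBRRRRR: Left { -2, -3/2, -5/4, -19/16 }, Right { -607/512, -303/256, -151/128, -75/64, -37/32, -9/8, -1, 0 } -> simplest -1215/1024
RRBBBRBRRRRRR: Left { -2, -3/2, -5/4, -19/16 }, Right { -1215/1024, -607/512, -303/256, -151/128, -75/64, -37/32, -9/8, -1, 0 } -> simplest -2431/2048
RRBBBRBRRRRRRR: Left { -2, -3/2, -5/4, -19/16 }, Right { -2431/2048, -1215/1024, -607/512, -303/256, -151/128, -75/64, -37/32, -9/8, -1, 0 } -> simplest -4863/4096

-4863/4096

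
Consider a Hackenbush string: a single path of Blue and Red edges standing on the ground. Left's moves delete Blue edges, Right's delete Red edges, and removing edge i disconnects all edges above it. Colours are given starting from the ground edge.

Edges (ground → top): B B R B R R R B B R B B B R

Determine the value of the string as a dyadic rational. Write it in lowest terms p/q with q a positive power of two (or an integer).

B: Left { 0 }, Right { (no moves) } so simplest 1
BB: Left { 0,1 }, Right { (no moves) } so simplest 2
BBR: Left { 0,1 }, Right { 2 } so simplest 3/2
BBRB: Left { 0,1,3/2 }, Right { 2 } so simplest 7/4
BBRBR: Left { 0,1,3/2 }, Right { 7/4,2 } so simplest 13/8
BBRBRR: Left { 0,1,3/2 }, Right { 13/8,7/4,2 } so simplest 25/16
BBRBRRR: Left { 0,1,3/2 }, Right { 25/16,13/8,7/4,2 } so simplest 49/32
BBRBRRRB: Left { 0,1,3/2,49/32 }, Right { 25/16,13/8,7/4,2 } so simplest 99/64
BBRBRRRBB: Left { 0,1,3/2,49/32,99/64 }, Right { 25/16,13/8,7/4,2 } so simplest 199/128
BBRBRRRBBR: Left { 0,1,3/2,49/32,99/64 }, Right { 199/128,25/16,13/8,7/4,2 } so simplest 397/256
BBRBRRRBBRB: Left { 0,1,3/2,49/32,99/64,397/256 }, Right { 199/128,25/16,13/8,7/4,2 } so simplest 795/512
BBRBRRRBBRBB: Left { 0,1,3/2,49/32,99/64,397/256,795/512 }, Right { 199/128,25/16,13/8,7/4,2 } so simplest 1591/1024
BBRBRRRBBRBBB: Left { 0,1,3/2,49/32,99/64,397/256,795/512,1591/1024 }, Right { 199/128,25/16,13/8,7/4,2 } so simplest 3183/2048
BBRBRRRBBRBBBR: Left { 0,1,3/2,49/32,99/64,397/256,795/512,1591/1024 }, Right { 3183/2048,199/128,25/16,13/8,7/4,2 } so simplest 6365/4096

6365/4096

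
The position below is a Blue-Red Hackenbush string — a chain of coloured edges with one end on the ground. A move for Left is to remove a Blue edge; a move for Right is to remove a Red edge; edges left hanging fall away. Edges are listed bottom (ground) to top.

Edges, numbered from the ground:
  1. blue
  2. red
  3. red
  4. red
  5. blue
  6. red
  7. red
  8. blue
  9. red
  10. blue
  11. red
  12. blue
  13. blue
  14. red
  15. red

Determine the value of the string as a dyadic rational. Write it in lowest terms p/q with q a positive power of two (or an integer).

2393/16384

val_1 [b]  L=[0]  R=[]  ⇒ 1
val_2 [br]  L=[0]  R=[1]  ⇒ 1/2
val_3 [brr]  L=[0]  R=[1/2; 1]  ⇒ 1/4
val_4 [brrr]  L=[0]  R=[1/4; 1/2; 1]  ⇒ 1/8
val_5 [brrrb]  L=[0; 1/8]  R=[1/4; 1/2; 1]  ⇒ 3/16
val_6 [brrrbr]  L=[0; 1/8]  R=[3/16; 1/4; 1/2; 1]  ⇒ 5/32
val_7 [brrrbrr]  L=[0; 1/8]  R=[5/32; 3/16; 1/4; 1/2; 1]  ⇒ 9/64
val_8 [brrrbrrb]  L=[0; 1/8; 9/64]  R=[5/32; 3/16; 1/4; 1/2; 1]  ⇒ 19/128
val_9 [brrrbrrbr]  L=[0; 1/8; 9/64]  R=[19/128; 5/32; 3/16; 1/4; 1/2; 1]  ⇒ 37/256
val_10 [brrrbrrbrb]  L=[0; 1/8; 9/64; 37/256]  R=[19/128; 5/32; 3/16; 1/4; 1/2; 1]  ⇒ 75/512
val_11 [brrrbrrbrbr]  L=[0; 1/8; 9/64; 37/256]  R=[75/512; 19/128; 5/32; 3/16; 1/4; 1/2; 1]  ⇒ 149/1024
val_12 [brrrbrrbrbrb]  L=[0; 1/8; 9/64; 37/256; 149/1024]  R=[75/512; 19/128; 5/32; 3/16; 1/4; 1/2; 1]  ⇒ 299/2048
val_13 [brrrbrrbrbrbb]  L=[0; 1/8; 9/64; 37/256; 149/1024; 299/2048]  R=[75/512; 19/128; 5/32; 3/16; 1/4; 1/2; 1]  ⇒ 599/4096
val_14 [brrrbrrbrbrbbr]  L=[0; 1/8; 9/64; 37/256; 149/1024; 299/2048]  R=[599/4096; 75/512; 19/128; 5/32; 3/16; 1/4; 1/2; 1]  ⇒ 1197/8192
val_15 [brrrbrrbrbrbbrr]  L=[0; 1/8; 9/64; 37/256; 149/1024; 299/2048]  R=[1197/8192; 599/4096; 75/512; 19/128; 5/32; 3/16; 1/4; 1/2; 1]  ⇒ 2393/16384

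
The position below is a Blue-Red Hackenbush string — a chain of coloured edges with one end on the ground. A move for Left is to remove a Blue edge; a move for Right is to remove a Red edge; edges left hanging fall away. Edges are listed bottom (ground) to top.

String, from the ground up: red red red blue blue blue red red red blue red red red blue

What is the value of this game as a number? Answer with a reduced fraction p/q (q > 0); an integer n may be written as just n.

-4573/2048

value(r) = { — | 0 } = -1
value(rr) = { — | -1,0 } = -2
value(rrr) = { — | -2,-1,0 } = -3
value(rrrb) = { -3 | -2,-1,0 } = -5/2
value(rrrbb) = { -3,-5/2 | -2,-1,0 } = -9/4
value(rrrbbb) = { -3,-5/2,-9/4 | -2,-1,0 } = -17/8
value(rrrbbbr) = { -3,-5/2,-9/4 | -17/8,-2,-1,0 } = -35/16
value(rrrbbbrr) = { -3,-5/2,-9/4 | -35/16,-17/8,-2,-1,0 } = -71/32
value(rrrbbbrrr) = { -3,-5/2,-9/4 | -71/32,-35/16,-17/8,-2,-1,0 } = -143/64
value(rrrbbbrrrb) = { -3,-5/2,-9/4,-143/64 | -71/32,-35/16,-17/8,-2,-1,0 } = -285/128
value(rrrbbbrrrbr) = { -3,-5/2,-9/4,-143/64 | -285/128,-71/32,-35/16,-17/8,-2,-1,0 } = -571/256
value(rrrbbbrrrbrr) = { -3,-5/2,-9/4,-143/64 | -571/256,-285/128,-71/32,-35/16,-17/8,-2,-1,0 } = -1143/512
value(rrrbbbrrrbrrr) = { -3,-5/2,-9/4,-143/64 | -1143/512,-571/256,-285/128,-71/32,-35/16,-17/8,-2,-1,0 } = -2287/1024
value(rrrbbbrrrbrrrb) = { -3,-5/2,-9/4,-143/64,-2287/1024 | -1143/512,-571/256,-285/128,-71/32,-35/16,-17/8,-2,-1,0 } = -4573/2048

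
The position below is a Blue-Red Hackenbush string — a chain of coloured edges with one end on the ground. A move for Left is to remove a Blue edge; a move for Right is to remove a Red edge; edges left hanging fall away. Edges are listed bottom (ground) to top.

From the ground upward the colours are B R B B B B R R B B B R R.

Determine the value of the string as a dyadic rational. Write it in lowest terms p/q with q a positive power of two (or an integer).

3897/4096

1 of 13 · B · max L 0 · min R +∞ => 1
2 of 13 · BR · max L 0 · min R 1 => 1/2
3 of 13 · BRB · max L 1/2 · min R 1 => 3/4
4 of 13 · BRBB · max L 3/4 · min R 1 => 7/8
5 of 13 · BRBBB · max L 7/8 · min R 1 => 15/16
6 of 13 · BRBBBB · max L 15/16 · min R 1 => 31/32
7 of 13 · BRBBBBR · max L 15/16 · min R 31/32 => 61/64
8 of 13 · BRBBBBRR · max L 15/16 · min R 61/64 => 121/128
9 of 13 · BRBBBBRRB · max L 121/128 · min R 61/64 => 243/256
10 of 13 · BRBBBBRRBB · max L 243/256 · min R 61/64 => 487/512
11 of 13 · BRBBBBRRBBB · max L 487/512 · min R 61/64 => 975/1024
12 of 13 · BRBBBBRRBBBR · max L 487/512 · min R 975/1024 => 1949/2048
13 of 13 · BRBBBBRRBBBRR · max L 487/512 · min R 1949/2048 => 3897/4096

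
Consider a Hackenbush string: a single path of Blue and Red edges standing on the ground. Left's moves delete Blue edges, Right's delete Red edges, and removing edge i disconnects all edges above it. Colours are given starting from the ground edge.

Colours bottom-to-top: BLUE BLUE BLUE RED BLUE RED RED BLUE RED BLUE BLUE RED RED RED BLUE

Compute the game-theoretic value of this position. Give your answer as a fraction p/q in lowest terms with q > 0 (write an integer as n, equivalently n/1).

10595/4096

Recurse on prefixes of the 15-edge string BLUE BLUE BLUE RED BLUE RED RED BLUE RED BLUE BLUE RED RED RED BLUE:
1 of 15 · B · max L 0 · min R +∞ ⇒ 1
2 of 15 · BB · max L 1 · min R +∞ ⇒ 2
3 of 15 · BBB · max L 2 · min R +∞ ⇒ 3
4 of 15 · BBBR · max L 2 · min R 3 ⇒ 5/2
5 of 15 · BBBRB · max L 5/2 · min R 3 ⇒ 11/4
6 of 15 · BBBRBR · max L 5/2 · min R 11/4 ⇒ 21/8
7 of 15 · BBBRBRR · max L 5/2 · min R 21/8 ⇒ 41/16
8 of 15 · BBBRBRRB · max L 41/16 · min R 21/8 ⇒ 83/32
9 of 15 · BBBRBRRBR · max L 41/16 · min R 83/32 ⇒ 165/64
10 of 15 · BBBRBRRBRB · max L 165/64 · min R 83/32 ⇒ 331/128
11 of 15 · BBBRBRRBRBB · max L 331/128 · min R 83/32 ⇒ 663/256
12 of 15 · BBBRBRRBRBBR · max L 331/128 · min R 663/256 ⇒ 1325/512
13 of 15 · BBBRBRRBRBBRR · max L 331/128 · min R 1325/512 ⇒ 2649/1024
14 of 15 · BBBRBRRBRBBRRR · max L 331/128 · min R 2649/1024 ⇒ 5297/2048
15 of 15 · BBBRBRRBRBBRRRB · max L 5297/2048 · min R 2649/1024 ⇒ 10595/4096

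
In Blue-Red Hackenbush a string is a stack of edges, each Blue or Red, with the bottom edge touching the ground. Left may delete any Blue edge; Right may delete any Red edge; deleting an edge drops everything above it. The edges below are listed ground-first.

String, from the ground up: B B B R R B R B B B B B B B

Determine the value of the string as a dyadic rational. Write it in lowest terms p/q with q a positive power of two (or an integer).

G(B) = { 0 | none } => 1
G(BB) = { 0; 1 | none } => 2
G(BBB) = { 0; 1; 2 | none } => 3
G(BBBR) = { 0; 1; 2 | 3 } => 5/2
G(BBBRR) = { 0; 1; 2 | 5/2; 3 } => 9/4
G(BBBRRB) = { 0; 1; 2; 9/4 | 5/2; 3 } => 19/8
G(BBBRRBR) = { 0; 1; 2; 9/4 | 19/8; 5/2; 3 } => 37/16
G(BBBRRBRB) = { 0; 1; 2; 9/4; 37/16 | 19/8; 5/2; 3 } => 75/32
G(BBBRRBRBB) = { 0; 1; 2; 9/4; 37/16; 75/32 | 19/8; 5/2; 3 } => 151/64
G(BBBRRBRBBB) = { 0; 1; 2; 9/4; 37/16; 75/32; 151/64 | 19/8; 5/2; 3 } => 303/128
G(BBBRRBRBBBB) = { 0; 1; 2; 9/4; 37/16; 75/32; 151/64; 303/128 | 19/8; 5/2; 3 } => 607/256
G(BBBRRBRBBBBB) = { 0; 1; 2; 9/4; 37/16; 75/32; 151/64; 303/128; 607/256 | 19/8; 5/2; 3 } => 1215/512
G(BBBRRBRBBBBBB) = { 0; 1; 2; 9/4; 37/16; 75/32; 151/64; 303/128; 607/256; 1215/512 | 19/8; 5/2; 3 } => 2431/1024
G(BBBRRBRBBBBBBB) = { 0; 1; 2; 9/4; 37/16; 75/32; 151/64; 303/128; 607/256; 1215/512; 2431/1024 | 19/8; 5/2; 3 } => 4863/2048

4863/2048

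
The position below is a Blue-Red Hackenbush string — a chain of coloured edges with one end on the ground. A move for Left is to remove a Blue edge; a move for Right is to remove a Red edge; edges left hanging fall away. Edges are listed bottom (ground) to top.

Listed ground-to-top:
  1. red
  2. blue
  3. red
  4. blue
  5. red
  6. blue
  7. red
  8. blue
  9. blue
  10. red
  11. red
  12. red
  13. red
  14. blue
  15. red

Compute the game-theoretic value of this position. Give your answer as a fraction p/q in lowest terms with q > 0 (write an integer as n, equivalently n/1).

r: Left { (no moves) }, Right { 0 } → simplest -1
rb: Left { -1 }, Right { 0 } → simplest -1/2
rbr: Left { -1 }, Right { -1/2, 0 } → simplest -3/4
rbrb: Left { -1, -3/4 }, Right { -1/2, 0 } → simplest -5/8
rbrbr: Left { -1, -3/4 }, Right { -5/8, -1/2, 0 } → simplest -11/16
rbrbrb: Left { -1, -3/4, -11/16 }, Right { -5/8, -1/2, 0 } → simplest -21/32
rbrbrbr: Left { -1, -3/4, -11/16 }, Right { -21/32, -5/8, -1/2, 0 } → simplest -43/64
rbrbrbrb: Left { -1, -3/4, -11/16, -43/64 }, Right { -21/32, -5/8, -1/2, 0 } → simplest -85/128
rbrbrbrbb: Left { -1, -3/4, -11/16, -43/64, -85/128 }, Right { -21/32, -5/8, -1/2, 0 } → simplest -169/256
rbrbrbrbbr: Left { -1, -3/4, -11/16, -43/64, -85/128 }, Right { -169/256, -21/32, -5/8, -1/2, 0 } → simplest -339/512
rbrbrbrbbrr: Left { -1, -3/4, -11/16, -43/64, -85/128 }, Right { -339/512, -169/256, -21/32, -5/8, -1/2, 0 } → simplest -679/1024
rbrbrbrbbrrr: Left { -1, -3/4, -11/16, -43/64, -85/128 }, Right { -679/1024, -339/512, -169/256, -21/32, -5/8, -1/2, 0 } → simplest -1359/2048
rbrbrbrbbrrrr: Left { -1, -3/4, -11/16, -43/64, -85/128 }, Right { -1359/2048, -679/1024, -339/512, -169/256, -21/32, -5/8, -1/2, 0 } → simplest -2719/4096
rbrbrbrbbrrrrb: Left { -1, -3/4, -11/16, -43/64, -85/128, -2719/4096 }, Right { -1359/2048, -679/1024, -339/512, -169/256, -21/32, -5/8, -1/2, 0 } → simplest -5437/8192
rbrbrbrbbrrrrbr: Left { -1, -3/4, -11/16, -43/64, -85/128, -2719/4096 }, Right { -5437/8192, -1359/2048, -679/1024, -339/512, -169/256, -21/32, -5/8, -1/2, 0 } → simplest -10875/16384

-10875/16384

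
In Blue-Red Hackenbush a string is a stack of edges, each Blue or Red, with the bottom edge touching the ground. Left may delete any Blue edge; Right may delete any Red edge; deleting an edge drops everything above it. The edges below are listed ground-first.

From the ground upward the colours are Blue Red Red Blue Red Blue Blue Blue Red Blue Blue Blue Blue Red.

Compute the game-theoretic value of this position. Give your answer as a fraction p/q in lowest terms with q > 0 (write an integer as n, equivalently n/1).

3005/8192

Recurse on prefixes of the 14-edge string Blue Red Red Blue Red Blue Blue Blue Red Blue Blue Blue Blue Red:
B: Left { 0 }, Right {  } gives simplest 1
BR: Left { 0 }, Right { 1 } gives simplest 1/2
BRR: Left { 0 }, Right { 1/2,1 } gives simplest 1/4
BRRB: Left { 0,1/4 }, Right { 1/2,1 } gives simplest 3/8
BRRBR: Left { 0,1/4 }, Right { 3/8,1/2,1 } gives simplest 5/16
BRRBRB: Left { 0,1/4,5/16 }, Right { 3/8,1/2,1 } gives simplest 11/32
BRRBRBB: Left { 0,1/4,5/16,11/32 }, Right { 3/8,1/2,1 } gives simplest 23/64
BRRBRBBB: Left { 0,1/4,5/16,11/32,23/64 }, Right { 3/8,1/2,1 } gives simplest 47/128
BRRBRBBBR: Left { 0,1/4,5/16,11/32,23/64 }, Right { 47/128,3/8,1/2,1 } gives simplest 93/256
BRRBRBBBRB: Left { 0,1/4,5/16,11/32,23/64,93/256 }, Right { 47/128,3/8,1/2,1 } gives simplest 187/512
BRRBRBBBRBB: Left { 0,1/4,5/16,11/32,23/64,93/256,187/512 }, Right { 47/128,3/8,1/2,1 } gives simplest 375/1024
BRRBRBBBRBBB: Left { 0,1/4,5/16,11/32,23/64,93/256,187/512,375/1024 }, Right { 47/128,3/8,1/2,1 } gives simplest 751/2048
BRRBRBBBRBBBB: Left { 0,1/4,5/16,11/32,23/64,93/256,187/512,375/1024,751/2048 }, Right { 47/128,3/8,1/2,1 } gives simplest 1503/4096
BRRBRBBBRBBBBR: Left { 0,1/4,5/16,11/32,23/64,93/256,187/512,375/1024,751/2048 }, Right { 1503/4096,47/128,3/8,1/2,1 } gives simplest 3005/8192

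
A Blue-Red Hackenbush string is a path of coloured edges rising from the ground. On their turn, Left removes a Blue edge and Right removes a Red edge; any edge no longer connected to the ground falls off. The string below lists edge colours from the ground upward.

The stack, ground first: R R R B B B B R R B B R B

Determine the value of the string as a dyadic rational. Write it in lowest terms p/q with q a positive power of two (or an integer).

step 1: add R to get R; options L={ none } R={ 0 } — -1
step 2: add R to get RR; options L={ none } R={ -1; 0 } — -2
step 3: add R to get RRR; options L={ none } R={ -2; -1; 0 } — -3
step 4: add B to get RRRB; options L={ -3 } R={ -2; -1; 0 } — -5/2
step 5: add B to get RRRBB; options L={ -3; -5/2 } R={ -2; -1; 0 } — -9/4
step 6: add B to get RRRBBB; options L={ -3; -5/2; -9/4 } R={ -2; -1; 0 } — -17/8
step 7: add B to get RRRBBBB; options L={ -3; -5/2; -9/4; -17/8 } R={ -2; -1; 0 } — -33/16
step 8: add R to get RRRBBBBR; options L={ -3; -5/2; -9/4; -17/8 } R={ -33/16; -2; -1; 0 } — -67/32
step 9: add R to get RRRBBBBRR; options L={ -3; -5/2; -9/4; -17/8 } R={ -67/32; -33/16; -2; -1; 0 } — -135/64
step 10: add B to get RRRBBBBRRB; options L={ -3; -5/2; -9/4; -17/8; -135/64 } R={ -67/32; -33/16; -2; -1; 0 } — -269/128
step 11: add B to get RRRBBBBRRBB; options L={ -3; -5/2; -9/4; -17/8; -135/64; -269/128 } R={ -67/32; -33/16; -2; -1; 0 } — -537/256
step 12: add R to get RRRBBBBRRBBR; options L={ -3; -5/2; -9/4; -17/8; -135/64; -269/128 } R={ -537/256; -67/32; -33/16; -2; -1; 0 } — -1075/512
step 13: add B to get RRRBBBBRRBBRB; options L={ -3; -5/2; -9/4; -17/8; -135/64; -269/128; -1075/512 } R={ -537/256; -67/32; -33/16; -2; -1; 0 } — -2149/1024

-2149/1024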